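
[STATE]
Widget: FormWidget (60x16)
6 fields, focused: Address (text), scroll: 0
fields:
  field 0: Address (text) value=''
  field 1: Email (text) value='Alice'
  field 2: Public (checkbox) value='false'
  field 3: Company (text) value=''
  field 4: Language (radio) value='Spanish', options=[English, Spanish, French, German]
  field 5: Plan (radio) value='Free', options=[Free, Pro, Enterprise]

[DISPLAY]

> Address:    [                                            ]
  Email:      [Alice                                       ]
  Public:     [ ]                                           
  Company:    [                                            ]
  Language:   ( ) English  (●) Spanish  ( ) French  ( ) Germ
  Plan:       (●) Free  ( ) Pro  ( ) Enterprise             
                                                            
                                                            
                                                            
                                                            
                                                            
                                                            
                                                            
                                                            
                                                            
                                                            


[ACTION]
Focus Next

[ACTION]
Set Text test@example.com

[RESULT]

  Address:    [                                            ]
> Email:      [test@example.com                            ]
  Public:     [ ]                                           
  Company:    [                                            ]
  Language:   ( ) English  (●) Spanish  ( ) French  ( ) Germ
  Plan:       (●) Free  ( ) Pro  ( ) Enterprise             
                                                            
                                                            
                                                            
                                                            
                                                            
                                                            
                                                            
                                                            
                                                            
                                                            


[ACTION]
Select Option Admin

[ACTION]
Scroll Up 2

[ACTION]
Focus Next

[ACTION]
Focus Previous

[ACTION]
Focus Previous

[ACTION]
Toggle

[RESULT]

> Address:    [                                            ]
  Email:      [test@example.com                            ]
  Public:     [ ]                                           
  Company:    [                                            ]
  Language:   ( ) English  (●) Spanish  ( ) French  ( ) Germ
  Plan:       (●) Free  ( ) Pro  ( ) Enterprise             
                                                            
                                                            
                                                            
                                                            
                                                            
                                                            
                                                            
                                                            
                                                            
                                                            


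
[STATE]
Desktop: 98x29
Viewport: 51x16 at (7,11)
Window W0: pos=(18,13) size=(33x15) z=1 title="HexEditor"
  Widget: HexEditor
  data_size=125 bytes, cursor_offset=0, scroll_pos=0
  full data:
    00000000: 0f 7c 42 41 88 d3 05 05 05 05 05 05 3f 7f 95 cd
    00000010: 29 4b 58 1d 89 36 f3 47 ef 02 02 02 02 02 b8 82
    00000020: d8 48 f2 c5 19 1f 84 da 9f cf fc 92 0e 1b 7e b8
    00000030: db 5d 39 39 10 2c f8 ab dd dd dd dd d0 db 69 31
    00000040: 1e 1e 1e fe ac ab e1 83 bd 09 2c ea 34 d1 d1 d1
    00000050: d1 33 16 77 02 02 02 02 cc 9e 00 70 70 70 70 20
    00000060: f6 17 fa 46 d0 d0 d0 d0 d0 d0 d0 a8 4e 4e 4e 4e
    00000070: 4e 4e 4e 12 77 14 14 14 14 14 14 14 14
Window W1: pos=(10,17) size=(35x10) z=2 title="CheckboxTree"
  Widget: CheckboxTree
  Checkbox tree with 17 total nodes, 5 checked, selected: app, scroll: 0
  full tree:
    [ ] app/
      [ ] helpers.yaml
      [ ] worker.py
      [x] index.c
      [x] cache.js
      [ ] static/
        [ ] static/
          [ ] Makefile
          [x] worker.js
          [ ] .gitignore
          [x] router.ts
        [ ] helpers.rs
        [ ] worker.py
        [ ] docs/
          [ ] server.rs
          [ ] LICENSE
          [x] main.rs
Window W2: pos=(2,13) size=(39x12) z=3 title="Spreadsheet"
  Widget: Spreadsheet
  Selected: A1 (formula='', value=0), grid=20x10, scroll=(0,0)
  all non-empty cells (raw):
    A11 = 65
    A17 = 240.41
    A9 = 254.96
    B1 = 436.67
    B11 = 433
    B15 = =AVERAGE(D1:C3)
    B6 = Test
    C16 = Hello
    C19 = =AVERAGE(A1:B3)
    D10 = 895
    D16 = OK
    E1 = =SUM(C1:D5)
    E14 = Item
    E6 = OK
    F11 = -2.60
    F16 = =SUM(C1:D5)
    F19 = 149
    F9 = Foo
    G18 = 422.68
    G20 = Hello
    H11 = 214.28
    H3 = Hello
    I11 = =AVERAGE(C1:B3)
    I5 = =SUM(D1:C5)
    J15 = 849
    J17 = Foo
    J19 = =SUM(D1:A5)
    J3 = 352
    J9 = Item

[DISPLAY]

                                                   
                                                   
━━━━━━━━━━━━━━━━━━━━━━━━━━━━━━━━━┓━━━━━━━━━┓       
eadsheet                         ┃         ┃       
─────────────────────────────────┨─────────┨       
                                 ┃88 d3 05 ┃       
   A       B       C       D     ┃━━━┓6 f3 ┃       
---------------------------------┃   ┃f 84 ┃       
     [0]  436.67       0       0 ┃───┨c f8 ┃       
       0       0       0       0 ┃   ┃b e1 ┃       
       0       0       0       0 ┃   ┃2 02 ┃       
       0       0       0       0 ┃   ┃0 d0 ┃       
       0       0       0       0 ┃   ┃4 14 ┃       
━━━━━━━━━━━━━━━━━━━━━━━━━━━━━━━━━┛   ┃     ┃       
   ┃   [-] static/                   ┃     ┃       
   ┗━━━━━━━━━━━━━━━━━━━━━━━━━━━━━━━━━┛     ┃       


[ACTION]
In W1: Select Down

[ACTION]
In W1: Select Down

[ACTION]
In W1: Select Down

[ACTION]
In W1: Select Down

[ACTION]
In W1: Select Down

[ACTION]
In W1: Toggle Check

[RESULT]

                                                   
                                                   
━━━━━━━━━━━━━━━━━━━━━━━━━━━━━━━━━┓━━━━━━━━━┓       
eadsheet                         ┃         ┃       
─────────────────────────────────┨─────────┨       
                                 ┃88 d3 05 ┃       
   A       B       C       D     ┃━━━┓6 f3 ┃       
---------------------------------┃   ┃f 84 ┃       
     [0]  436.67       0       0 ┃───┨c f8 ┃       
       0       0       0       0 ┃   ┃b e1 ┃       
       0       0       0       0 ┃   ┃2 02 ┃       
       0       0       0       0 ┃   ┃0 d0 ┃       
       0       0       0       0 ┃   ┃4 14 ┃       
━━━━━━━━━━━━━━━━━━━━━━━━━━━━━━━━━┛   ┃     ┃       
   ┃>  [x] static/                   ┃     ┃       
   ┗━━━━━━━━━━━━━━━━━━━━━━━━━━━━━━━━━┛     ┃       


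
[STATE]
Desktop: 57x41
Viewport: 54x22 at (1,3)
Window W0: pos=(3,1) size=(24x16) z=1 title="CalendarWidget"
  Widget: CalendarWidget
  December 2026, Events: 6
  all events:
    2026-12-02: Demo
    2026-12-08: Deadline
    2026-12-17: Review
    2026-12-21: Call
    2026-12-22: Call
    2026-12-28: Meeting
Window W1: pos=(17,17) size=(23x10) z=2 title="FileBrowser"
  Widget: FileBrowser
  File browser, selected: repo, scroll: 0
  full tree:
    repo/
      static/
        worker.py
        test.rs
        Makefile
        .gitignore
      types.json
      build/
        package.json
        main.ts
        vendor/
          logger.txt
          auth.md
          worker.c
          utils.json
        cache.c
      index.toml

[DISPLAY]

  ┠──────────────────────┨                            
  ┃    December 2026     ┃                            
  ┃Mo Tu We Th Fr Sa Su  ┃                            
  ┃    1  2*  3  4  5  6 ┃                            
  ┃ 7  8*  9 10 11 12 13 ┃                            
  ┃14 15 16 17* 18 19 20 ┃                            
  ┃21* 22* 23 24 25 26 27┃                            
  ┃28* 29 30 31          ┃                            
  ┃                      ┃                            
  ┃                      ┃                            
  ┃                      ┃                            
  ┃                      ┃                            
  ┃                      ┃                            
  ┗━━━━━━━━━━━━━━━━━━━━━━┛                            
                ┏━━━━━━━━━━━━━━━━━━━━━┓               
                ┃ FileBrowser         ┃               
                ┠─────────────────────┨               
                ┃> [-] repo/          ┃               
                ┃    [+] static/      ┃               
                ┃    types.json       ┃               
                ┃    [+] build/       ┃               
                ┃    index.toml       ┃               


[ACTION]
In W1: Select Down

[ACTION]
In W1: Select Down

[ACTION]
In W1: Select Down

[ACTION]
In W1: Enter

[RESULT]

  ┠──────────────────────┨                            
  ┃    December 2026     ┃                            
  ┃Mo Tu We Th Fr Sa Su  ┃                            
  ┃    1  2*  3  4  5  6 ┃                            
  ┃ 7  8*  9 10 11 12 13 ┃                            
  ┃14 15 16 17* 18 19 20 ┃                            
  ┃21* 22* 23 24 25 26 27┃                            
  ┃28* 29 30 31          ┃                            
  ┃                      ┃                            
  ┃                      ┃                            
  ┃                      ┃                            
  ┃                      ┃                            
  ┃                      ┃                            
  ┗━━━━━━━━━━━━━━━━━━━━━━┛                            
                ┏━━━━━━━━━━━━━━━━━━━━━┓               
                ┃ FileBrowser         ┃               
                ┠─────────────────────┨               
                ┃  [-] repo/          ┃               
                ┃    [+] static/      ┃               
                ┃    types.json       ┃               
                ┃  > [-] build/       ┃               
                ┃      package.json   ┃               


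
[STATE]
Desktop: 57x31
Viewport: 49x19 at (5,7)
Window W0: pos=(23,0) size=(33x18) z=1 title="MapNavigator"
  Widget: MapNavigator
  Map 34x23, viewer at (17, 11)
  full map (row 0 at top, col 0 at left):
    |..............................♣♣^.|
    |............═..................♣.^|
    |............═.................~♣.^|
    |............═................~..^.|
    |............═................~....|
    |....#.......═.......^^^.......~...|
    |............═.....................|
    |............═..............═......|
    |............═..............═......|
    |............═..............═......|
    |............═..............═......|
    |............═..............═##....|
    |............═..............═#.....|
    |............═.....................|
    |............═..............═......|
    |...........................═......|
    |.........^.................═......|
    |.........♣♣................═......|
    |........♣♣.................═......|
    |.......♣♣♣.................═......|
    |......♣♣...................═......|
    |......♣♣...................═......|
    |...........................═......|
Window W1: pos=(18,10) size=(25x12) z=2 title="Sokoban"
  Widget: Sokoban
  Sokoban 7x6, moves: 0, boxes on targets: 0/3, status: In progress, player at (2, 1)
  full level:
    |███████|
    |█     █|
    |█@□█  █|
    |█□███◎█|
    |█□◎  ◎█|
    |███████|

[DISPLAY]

                  ┃..........═..............═....
                  ┃..........═..............═....
                  ┃..........═..............═....
             ┏━━━━━━━━━━━━━━━━━━━━━━━┓......═##..
             ┃ Sokoban               ┃......═#...
             ┠───────────────────────┨...........
             ┃███████                ┃......═....
             ┃█     █                ┃......═....
             ┃█@□█  █                ┃......═....
             ┃█□███◎█                ┃......═....
             ┃█□◎  ◎█                ┃━━━━━━━━━━━
             ┃███████                ┃           
             ┃Moves: 0  0/3          ┃           
             ┃                       ┃           
             ┗━━━━━━━━━━━━━━━━━━━━━━━┛           
                                                 
                                                 
                                                 
                                                 


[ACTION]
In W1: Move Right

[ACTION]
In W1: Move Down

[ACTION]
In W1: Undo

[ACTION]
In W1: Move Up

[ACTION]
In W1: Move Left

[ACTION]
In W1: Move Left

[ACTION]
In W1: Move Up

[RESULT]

                  ┃..........═..............═....
                  ┃..........═..............═....
                  ┃..........═..............═....
             ┏━━━━━━━━━━━━━━━━━━━━━━━┓......═##..
             ┃ Sokoban               ┃......═#...
             ┠───────────────────────┨...........
             ┃███████                ┃......═....
             ┃█@    █                ┃......═....
             ┃█ □█  █                ┃......═....
             ┃█□███◎█                ┃......═....
             ┃█□◎  ◎█                ┃━━━━━━━━━━━
             ┃███████                ┃           
             ┃Moves: 1  0/3          ┃           
             ┃                       ┃           
             ┗━━━━━━━━━━━━━━━━━━━━━━━┛           
                                                 
                                                 
                                                 
                                                 


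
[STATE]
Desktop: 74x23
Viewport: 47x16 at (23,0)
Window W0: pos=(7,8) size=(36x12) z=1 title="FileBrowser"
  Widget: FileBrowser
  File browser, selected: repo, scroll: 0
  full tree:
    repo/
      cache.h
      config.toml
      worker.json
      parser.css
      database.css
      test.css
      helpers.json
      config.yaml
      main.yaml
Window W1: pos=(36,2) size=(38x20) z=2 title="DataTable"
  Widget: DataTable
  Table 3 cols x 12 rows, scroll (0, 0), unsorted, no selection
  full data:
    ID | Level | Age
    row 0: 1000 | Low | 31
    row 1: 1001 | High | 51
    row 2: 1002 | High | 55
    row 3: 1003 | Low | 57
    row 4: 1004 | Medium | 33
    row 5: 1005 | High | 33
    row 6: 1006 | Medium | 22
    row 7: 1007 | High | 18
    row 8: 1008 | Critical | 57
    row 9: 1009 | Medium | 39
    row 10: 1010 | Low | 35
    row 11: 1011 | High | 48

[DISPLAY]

                                               
                                               
             ┏━━━━━━━━━━━━━━━━━━━━━━━━━━━━━━━━━
             ┃ DataTable                       
             ┠─────────────────────────────────
             ┃ID  │Level   │Age                
             ┃────┼────────┼───                
             ┃1000│Low     │31                 
━━━━━━━━━━━━━┃1001│High    │51                 
             ┃1002│High    │55                 
─────────────┃1003│Low     │57                 
             ┃1004│Medium  │33                 
             ┃1005│High    │33                 
             ┃1006│Medium  │22                 
             ┃1007│High    │18                 
             ┃1008│Critical│57                 


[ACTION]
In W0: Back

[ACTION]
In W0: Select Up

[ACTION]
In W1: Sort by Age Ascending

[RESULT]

                                               
                                               
             ┏━━━━━━━━━━━━━━━━━━━━━━━━━━━━━━━━━
             ┃ DataTable                       
             ┠─────────────────────────────────
             ┃ID  │Level   │Ag▲                
             ┃────┼────────┼───                
             ┃1007│High    │18                 
━━━━━━━━━━━━━┃1006│Medium  │22                 
             ┃1000│Low     │31                 
─────────────┃1004│Medium  │33                 
             ┃1005│High    │33                 
             ┃1010│Low     │35                 
             ┃1009│Medium  │39                 
             ┃1011│High    │48                 
             ┃1001│High    │51                 


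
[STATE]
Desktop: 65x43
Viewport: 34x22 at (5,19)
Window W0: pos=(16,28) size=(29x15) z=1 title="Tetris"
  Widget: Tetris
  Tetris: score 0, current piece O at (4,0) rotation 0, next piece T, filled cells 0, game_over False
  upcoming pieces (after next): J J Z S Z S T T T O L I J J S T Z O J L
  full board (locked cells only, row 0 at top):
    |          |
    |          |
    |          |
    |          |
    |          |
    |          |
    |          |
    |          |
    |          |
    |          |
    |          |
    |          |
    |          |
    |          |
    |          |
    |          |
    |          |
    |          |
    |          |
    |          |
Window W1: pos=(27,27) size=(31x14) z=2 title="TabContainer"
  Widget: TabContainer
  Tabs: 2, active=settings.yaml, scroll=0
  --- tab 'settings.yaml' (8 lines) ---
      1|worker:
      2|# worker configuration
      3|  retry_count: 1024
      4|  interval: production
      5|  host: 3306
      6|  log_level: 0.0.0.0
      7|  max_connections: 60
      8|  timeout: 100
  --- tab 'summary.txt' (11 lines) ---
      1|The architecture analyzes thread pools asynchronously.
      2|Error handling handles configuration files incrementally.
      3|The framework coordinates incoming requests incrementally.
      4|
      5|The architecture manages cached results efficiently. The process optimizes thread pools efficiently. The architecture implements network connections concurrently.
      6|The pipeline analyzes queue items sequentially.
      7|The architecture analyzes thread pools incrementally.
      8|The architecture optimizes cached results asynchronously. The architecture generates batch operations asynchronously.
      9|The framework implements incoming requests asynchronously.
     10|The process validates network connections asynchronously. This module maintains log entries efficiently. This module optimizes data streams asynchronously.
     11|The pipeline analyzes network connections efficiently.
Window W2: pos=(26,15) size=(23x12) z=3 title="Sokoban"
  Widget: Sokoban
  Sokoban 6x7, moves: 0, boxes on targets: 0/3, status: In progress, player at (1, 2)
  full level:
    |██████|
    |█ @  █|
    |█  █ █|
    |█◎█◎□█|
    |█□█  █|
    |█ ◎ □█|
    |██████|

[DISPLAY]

                     ┃█ @  █      
                     ┃█  █ █      
                     ┃█◎█◎□█      
                     ┃█□█  █      
                     ┃█ ◎ □█      
                     ┃██████      
                     ┃Moves: 0  0/
                     ┗━━━━━━━━━━━━
                      ┏━━━━━━━━━━━
           ┏━━━━━━━━━━┃ TabContain
           ┃ Tetris   ┠───────────
           ┠──────────┃[settings.y
           ┃          ┃───────────
           ┃          ┃worker:    
           ┃          ┃# worker co
           ┃          ┃  retry_cou
           ┃          ┃  interval:
           ┃          ┃  host: 330
           ┃          ┃  log_level
           ┃          ┃  max_conne
           ┃          ┃  timeout: 
           ┃          ┗━━━━━━━━━━━


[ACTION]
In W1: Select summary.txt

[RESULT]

                     ┃█ @  █      
                     ┃█  █ █      
                     ┃█◎█◎□█      
                     ┃█□█  █      
                     ┃█ ◎ □█      
                     ┃██████      
                     ┃Moves: 0  0/
                     ┗━━━━━━━━━━━━
                      ┏━━━━━━━━━━━
           ┏━━━━━━━━━━┃ TabContain
           ┃ Tetris   ┠───────────
           ┠──────────┃ settings.y
           ┃          ┃───────────
           ┃          ┃The archite
           ┃          ┃Error handl
           ┃          ┃The framewo
           ┃          ┃           
           ┃          ┃The archite
           ┃          ┃The pipelin
           ┃          ┃The archite
           ┃          ┃The archite
           ┃          ┗━━━━━━━━━━━


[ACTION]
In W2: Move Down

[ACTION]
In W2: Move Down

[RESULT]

                     ┃█    █      
                     ┃█ @█ █      
                     ┃█◎█◎□█      
                     ┃█□█  █      
                     ┃█ ◎ □█      
                     ┃██████      
                     ┃Moves: 1  0/
                     ┗━━━━━━━━━━━━
                      ┏━━━━━━━━━━━
           ┏━━━━━━━━━━┃ TabContain
           ┃ Tetris   ┠───────────
           ┠──────────┃ settings.y
           ┃          ┃───────────
           ┃          ┃The archite
           ┃          ┃Error handl
           ┃          ┃The framewo
           ┃          ┃           
           ┃          ┃The archite
           ┃          ┃The pipelin
           ┃          ┃The archite
           ┃          ┃The archite
           ┃          ┗━━━━━━━━━━━


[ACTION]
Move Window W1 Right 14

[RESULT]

                     ┃█    █      
                     ┃█ @█ █      
                     ┃█◎█◎□█      
                     ┃█□█  █      
                     ┃█ ◎ □█      
                     ┃██████      
                     ┃Moves: 1  0/
                     ┗━━━━━━━━━━━━
                             ┏━━━━
           ┏━━━━━━━━━━━━━━━━━┃ Tab
           ┃ Tetris          ┠────
           ┠─────────────────┃ set
           ┃          │Next: ┃────
           ┃          │ ▒    ┃The 
           ┃          │▒▒▒   ┃Erro
           ┃          │      ┃The 
           ┃          │      ┃    
           ┃          │      ┃The 
           ┃          │Score:┃The 
           ┃          │0     ┃The 
           ┃          │      ┃The 
           ┃          │      ┗━━━━


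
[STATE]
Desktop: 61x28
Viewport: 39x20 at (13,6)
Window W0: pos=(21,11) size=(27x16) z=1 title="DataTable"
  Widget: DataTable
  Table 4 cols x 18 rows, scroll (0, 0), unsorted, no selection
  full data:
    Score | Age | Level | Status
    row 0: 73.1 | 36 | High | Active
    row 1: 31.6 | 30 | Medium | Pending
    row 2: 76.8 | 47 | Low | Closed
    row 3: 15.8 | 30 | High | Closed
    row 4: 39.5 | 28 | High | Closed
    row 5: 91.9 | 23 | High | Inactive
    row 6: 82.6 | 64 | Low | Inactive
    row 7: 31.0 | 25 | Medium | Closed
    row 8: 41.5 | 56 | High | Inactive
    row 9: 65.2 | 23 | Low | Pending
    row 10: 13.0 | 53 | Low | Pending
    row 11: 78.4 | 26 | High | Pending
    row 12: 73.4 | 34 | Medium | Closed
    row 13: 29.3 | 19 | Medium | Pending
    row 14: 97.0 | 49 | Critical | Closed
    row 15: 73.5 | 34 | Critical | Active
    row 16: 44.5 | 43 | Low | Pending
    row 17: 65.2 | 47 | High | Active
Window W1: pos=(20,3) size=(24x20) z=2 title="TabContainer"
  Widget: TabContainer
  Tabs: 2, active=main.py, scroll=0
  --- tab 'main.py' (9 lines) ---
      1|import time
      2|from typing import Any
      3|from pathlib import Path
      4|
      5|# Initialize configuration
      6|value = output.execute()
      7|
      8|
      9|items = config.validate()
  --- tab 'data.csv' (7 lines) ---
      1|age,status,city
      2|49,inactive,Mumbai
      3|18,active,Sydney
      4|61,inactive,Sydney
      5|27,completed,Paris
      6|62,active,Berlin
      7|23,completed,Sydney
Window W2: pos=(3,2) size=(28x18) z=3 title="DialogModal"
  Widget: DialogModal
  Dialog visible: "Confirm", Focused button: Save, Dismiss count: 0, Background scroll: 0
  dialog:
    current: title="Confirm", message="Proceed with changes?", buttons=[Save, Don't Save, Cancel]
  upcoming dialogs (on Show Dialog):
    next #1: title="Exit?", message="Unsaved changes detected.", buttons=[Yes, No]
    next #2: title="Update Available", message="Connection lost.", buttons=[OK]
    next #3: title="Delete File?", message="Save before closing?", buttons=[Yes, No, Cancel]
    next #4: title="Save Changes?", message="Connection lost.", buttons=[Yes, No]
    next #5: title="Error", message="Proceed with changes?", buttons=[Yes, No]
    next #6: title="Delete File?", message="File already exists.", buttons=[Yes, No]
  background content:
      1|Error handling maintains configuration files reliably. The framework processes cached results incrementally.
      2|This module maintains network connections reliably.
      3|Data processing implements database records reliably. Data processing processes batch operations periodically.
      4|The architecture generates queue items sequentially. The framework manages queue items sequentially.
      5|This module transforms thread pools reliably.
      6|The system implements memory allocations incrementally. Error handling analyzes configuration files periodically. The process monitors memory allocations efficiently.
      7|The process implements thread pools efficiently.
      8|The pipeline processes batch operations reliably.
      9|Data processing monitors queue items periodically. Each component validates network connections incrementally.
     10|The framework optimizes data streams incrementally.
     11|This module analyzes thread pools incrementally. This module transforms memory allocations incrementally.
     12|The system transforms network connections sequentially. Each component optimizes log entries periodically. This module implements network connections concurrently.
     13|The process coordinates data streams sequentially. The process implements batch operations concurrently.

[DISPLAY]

le maintains netw┃ data.csv   ┃        
essing implements┃────────────┃        
tecture generates┃e           ┃        
──────────────┐hr┃g import Any┃        
Confirm       │mo┃ib import Pa┃        
d with changes│hr┃            ┃━━━┓    
  Don't Save  │at┃ze configura┃   ┃    
──────────────┘ q┃tput.execute┃───┨    
work optimizes da┃            ┃tus┃    
le analyzes threa┃            ┃───┃    
m transforms netw┃nfig.validat┃ive┃    
ss coordinates da┃            ┃din┃    
                 ┃            ┃sed┃    
━━━━━━━━━━━━━━━━━┛            ┃sed┃    
       ┃                      ┃sed┃    
       ┃                      ┃cti┃    
       ┗━━━━━━━━━━━━━━━━━━━━━━┛cti┃    
        ┃31.0 │25 │Medium  │Closed┃    
        ┃41.5 │56 │High    │Inacti┃    
        ┃65.2 │23 │Low     │Pendin┃    


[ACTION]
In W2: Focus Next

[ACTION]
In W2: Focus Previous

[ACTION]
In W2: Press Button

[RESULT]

le maintains netw┃ data.csv   ┃        
essing implements┃────────────┃        
tecture generates┃e           ┃        
le transforms thr┃g import Any┃        
m implements memo┃ib import Pa┃        
ss implements thr┃            ┃━━━┓    
ine processes bat┃ze configura┃   ┃    
essing monitors q┃tput.execute┃───┨    
work optimizes da┃            ┃tus┃    
le analyzes threa┃            ┃───┃    
m transforms netw┃nfig.validat┃ive┃    
ss coordinates da┃            ┃din┃    
                 ┃            ┃sed┃    
━━━━━━━━━━━━━━━━━┛            ┃sed┃    
       ┃                      ┃sed┃    
       ┃                      ┃cti┃    
       ┗━━━━━━━━━━━━━━━━━━━━━━┛cti┃    
        ┃31.0 │25 │Medium  │Closed┃    
        ┃41.5 │56 │High    │Inacti┃    
        ┃65.2 │23 │Low     │Pendin┃    


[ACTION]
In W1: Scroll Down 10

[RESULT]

le maintains netw┃ data.csv   ┃        
essing implements┃────────────┃        
tecture generates┃nfig.validat┃        
le transforms thr┃            ┃        
m implements memo┃            ┃        
ss implements thr┃            ┃━━━┓    
ine processes bat┃            ┃   ┃    
essing monitors q┃            ┃───┨    
work optimizes da┃            ┃tus┃    
le analyzes threa┃            ┃───┃    
m transforms netw┃            ┃ive┃    
ss coordinates da┃            ┃din┃    
                 ┃            ┃sed┃    
━━━━━━━━━━━━━━━━━┛            ┃sed┃    
       ┃                      ┃sed┃    
       ┃                      ┃cti┃    
       ┗━━━━━━━━━━━━━━━━━━━━━━┛cti┃    
        ┃31.0 │25 │Medium  │Closed┃    
        ┃41.5 │56 │High    │Inacti┃    
        ┃65.2 │23 │Low     │Pendin┃    


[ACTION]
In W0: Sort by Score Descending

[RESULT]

le maintains netw┃ data.csv   ┃        
essing implements┃────────────┃        
tecture generates┃nfig.validat┃        
le transforms thr┃            ┃        
m implements memo┃            ┃        
ss implements thr┃            ┃━━━┓    
ine processes bat┃            ┃   ┃    
essing monitors q┃            ┃───┨    
work optimizes da┃            ┃tus┃    
le analyzes threa┃            ┃───┃    
m transforms netw┃            ┃sed┃    
ss coordinates da┃            ┃cti┃    
                 ┃            ┃cti┃    
━━━━━━━━━━━━━━━━━┛            ┃din┃    
       ┃                      ┃sed┃    
       ┃                      ┃ive┃    
       ┗━━━━━━━━━━━━━━━━━━━━━━┛sed┃    
        ┃73.1 │36 │High    │Active┃    
        ┃65.2 │23 │Low     │Pendin┃    
        ┃65.2 │47 │High    │Active┃    


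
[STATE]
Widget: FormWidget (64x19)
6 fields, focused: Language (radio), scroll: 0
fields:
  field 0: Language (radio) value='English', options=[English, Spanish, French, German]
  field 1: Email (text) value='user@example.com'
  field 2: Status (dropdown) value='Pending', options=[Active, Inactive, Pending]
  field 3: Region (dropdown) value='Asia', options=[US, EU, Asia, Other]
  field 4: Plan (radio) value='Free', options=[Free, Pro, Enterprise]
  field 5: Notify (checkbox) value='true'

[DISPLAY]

> Language:   (●) English  ( ) Spanish  ( ) French  ( ) German  
  Email:      [user@example.com                                ]
  Status:     [Pending                                        ▼]
  Region:     [Asia                                           ▼]
  Plan:       (●) Free  ( ) Pro  ( ) Enterprise                 
  Notify:     [x]                                               
                                                                
                                                                
                                                                
                                                                
                                                                
                                                                
                                                                
                                                                
                                                                
                                                                
                                                                
                                                                
                                                                


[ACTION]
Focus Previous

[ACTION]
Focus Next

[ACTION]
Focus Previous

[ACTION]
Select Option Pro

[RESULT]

  Language:   (●) English  ( ) Spanish  ( ) French  ( ) German  
  Email:      [user@example.com                                ]
  Status:     [Pending                                        ▼]
  Region:     [Asia                                           ▼]
  Plan:       (●) Free  ( ) Pro  ( ) Enterprise                 
> Notify:     [x]                                               
                                                                
                                                                
                                                                
                                                                
                                                                
                                                                
                                                                
                                                                
                                                                
                                                                
                                                                
                                                                
                                                                


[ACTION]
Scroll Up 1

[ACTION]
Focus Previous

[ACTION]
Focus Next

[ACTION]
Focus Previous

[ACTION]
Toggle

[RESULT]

  Language:   (●) English  ( ) Spanish  ( ) French  ( ) German  
  Email:      [user@example.com                                ]
  Status:     [Pending                                        ▼]
  Region:     [Asia                                           ▼]
> Plan:       (●) Free  ( ) Pro  ( ) Enterprise                 
  Notify:     [x]                                               
                                                                
                                                                
                                                                
                                                                
                                                                
                                                                
                                                                
                                                                
                                                                
                                                                
                                                                
                                                                
                                                                


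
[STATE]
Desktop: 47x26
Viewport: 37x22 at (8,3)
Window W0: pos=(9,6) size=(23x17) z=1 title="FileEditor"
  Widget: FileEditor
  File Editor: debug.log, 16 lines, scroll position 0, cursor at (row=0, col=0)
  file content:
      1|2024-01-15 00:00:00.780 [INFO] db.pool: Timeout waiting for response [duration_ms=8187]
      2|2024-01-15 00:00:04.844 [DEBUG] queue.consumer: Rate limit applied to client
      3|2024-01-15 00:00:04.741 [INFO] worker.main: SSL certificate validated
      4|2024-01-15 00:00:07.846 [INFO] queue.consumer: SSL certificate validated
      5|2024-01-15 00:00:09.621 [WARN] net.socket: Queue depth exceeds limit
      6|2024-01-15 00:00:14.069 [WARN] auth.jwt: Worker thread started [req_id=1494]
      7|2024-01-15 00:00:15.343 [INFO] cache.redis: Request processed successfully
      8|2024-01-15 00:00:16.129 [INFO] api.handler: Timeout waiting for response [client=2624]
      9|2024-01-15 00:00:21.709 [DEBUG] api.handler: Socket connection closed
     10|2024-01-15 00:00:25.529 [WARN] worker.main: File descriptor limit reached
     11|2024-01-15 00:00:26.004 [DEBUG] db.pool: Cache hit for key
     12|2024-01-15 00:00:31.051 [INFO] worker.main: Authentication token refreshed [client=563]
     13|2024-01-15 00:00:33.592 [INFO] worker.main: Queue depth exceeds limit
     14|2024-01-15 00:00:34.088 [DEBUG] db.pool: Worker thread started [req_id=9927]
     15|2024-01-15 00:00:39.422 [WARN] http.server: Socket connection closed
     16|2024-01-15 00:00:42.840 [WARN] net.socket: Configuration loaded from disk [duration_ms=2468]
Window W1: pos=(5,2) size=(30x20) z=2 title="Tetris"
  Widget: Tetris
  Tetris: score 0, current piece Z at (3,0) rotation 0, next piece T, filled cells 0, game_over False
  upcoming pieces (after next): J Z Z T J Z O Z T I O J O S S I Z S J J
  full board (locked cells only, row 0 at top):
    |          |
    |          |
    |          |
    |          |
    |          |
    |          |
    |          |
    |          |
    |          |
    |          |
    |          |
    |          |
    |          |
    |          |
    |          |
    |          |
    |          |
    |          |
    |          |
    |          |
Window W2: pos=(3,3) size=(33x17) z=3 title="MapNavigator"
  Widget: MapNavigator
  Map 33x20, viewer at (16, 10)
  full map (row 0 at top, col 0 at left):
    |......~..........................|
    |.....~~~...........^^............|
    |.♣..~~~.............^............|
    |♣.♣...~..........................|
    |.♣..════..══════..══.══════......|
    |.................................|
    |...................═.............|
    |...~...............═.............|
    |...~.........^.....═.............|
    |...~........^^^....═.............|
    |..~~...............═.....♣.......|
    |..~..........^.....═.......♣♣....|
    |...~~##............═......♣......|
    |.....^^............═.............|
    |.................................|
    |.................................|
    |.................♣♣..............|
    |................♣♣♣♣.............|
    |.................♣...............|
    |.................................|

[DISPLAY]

━━━━━━━━━━━━━━━━━━━━━━━━━━━┓         
Navigator                  ┃         
───────────────────────────┨         
═══..══════..══.══════.....┃         
...........................┃         
..............═............┃         
..............═............┃         
........^.....═............┃         
.......^^^....═............┃         
...........@..═.....♣......┃         
........^.....═.......♣♣...┃         
##............═......♣.....┃         
^^............═............┃         
...........................┃         
...........................┃         
............♣♣.............┃         
━━━━━━━━━━━━━━━━━━━━━━━━━━━┛         
        │                 ┃          
━━━━━━━━━━━━━━━━━━━━━━━━━━┛          
 ┗━━━━━━━━━━━━━━━━━━━━━┛             
                                     
                                     


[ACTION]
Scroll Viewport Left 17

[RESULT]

   ┏━━━━━━━━━━━━━━━━━━━━━━━━━━━━━━━┓ 
   ┃ MapNavigator                  ┃ 
   ┠───────────────────────────────┨ 
   ┃♣..════..══════..══.══════.....┃ 
   ┃...............................┃ 
   ┃..................═............┃ 
   ┃..~...............═............┃ 
   ┃..~.........^.....═............┃ 
   ┃..~........^^^....═............┃ 
   ┃.~~............@..═.....♣......┃ 
   ┃.~..........^.....═.......♣♣...┃ 
   ┃..~~##............═......♣.....┃ 
   ┃....^^............═............┃ 
   ┃...............................┃ 
   ┃...............................┃ 
   ┃................♣♣.............┃ 
   ┗━━━━━━━━━━━━━━━━━━━━━━━━━━━━━━━┛ 
     ┃          │                 ┃  
     ┗━━━━━━━━━━━━━━━━━━━━━━━━━━━━┛  
         ┗━━━━━━━━━━━━━━━━━━━━━┛     
                                     
                                     


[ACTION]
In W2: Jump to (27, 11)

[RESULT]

   ┏━━━━━━━━━━━━━━━━━━━━━━━━━━━━━━━┓ 
   ┃ MapNavigator                  ┃ 
   ┠───────────────────────────────┨ 
   ┃.....................          ┃ 
   ┃.......═.............          ┃ 
   ┃.......═.............          ┃ 
   ┃.^.....═.............          ┃ 
   ┃^^^....═.............          ┃ 
   ┃.......═.....♣.......          ┃ 
   ┃.^.....═.......@♣....          ┃ 
   ┃.......═......♣......          ┃ 
   ┃.......═.............          ┃ 
   ┃.....................          ┃ 
   ┃.....................          ┃ 
   ┃.....♣♣..............          ┃ 
   ┃....♣♣♣♣.............          ┃ 
   ┗━━━━━━━━━━━━━━━━━━━━━━━━━━━━━━━┛ 
     ┃          │                 ┃  
     ┗━━━━━━━━━━━━━━━━━━━━━━━━━━━━┛  
         ┗━━━━━━━━━━━━━━━━━━━━━┛     
                                     
                                     


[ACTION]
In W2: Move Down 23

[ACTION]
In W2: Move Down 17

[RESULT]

   ┏━━━━━━━━━━━━━━━━━━━━━━━━━━━━━━━┓ 
   ┃ MapNavigator                  ┃ 
   ┠───────────────────────────────┨ 
   ┃.......═.............          ┃ 
   ┃.....................          ┃ 
   ┃.....................          ┃ 
   ┃.....♣♣..............          ┃ 
   ┃....♣♣♣♣.............          ┃ 
   ┃.....♣...............          ┃ 
   ┃...............@.....          ┃ 
   ┃                               ┃ 
   ┃                               ┃ 
   ┃                               ┃ 
   ┃                               ┃ 
   ┃                               ┃ 
   ┃                               ┃ 
   ┗━━━━━━━━━━━━━━━━━━━━━━━━━━━━━━━┛ 
     ┃          │                 ┃  
     ┗━━━━━━━━━━━━━━━━━━━━━━━━━━━━┛  
         ┗━━━━━━━━━━━━━━━━━━━━━┛     
                                     
                                     
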